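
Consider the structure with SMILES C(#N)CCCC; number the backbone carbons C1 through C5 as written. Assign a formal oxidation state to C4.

Each bond to a more electronegative atom (O, N, halogen) counts +1, each bond to a less electronegative atom (H, metal, B, Si) counts −1, and each C–C bond counts 0.
C4 has one bond to C (0), one bond to C (0), one bond to H (-1), one bond to H (-1).
Oxidation state = 0 + 0 − 1 − 1 = -2.

-2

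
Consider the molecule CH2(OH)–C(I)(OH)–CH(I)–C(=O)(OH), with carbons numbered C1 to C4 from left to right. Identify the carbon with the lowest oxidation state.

Each bond to a more electronegative atom (O, N, halogen) counts +1, each bond to a less electronegative atom (H, metal, B, Si) counts −1, and each C–C bond counts 0. Tallying each carbon:
C1: 1C, 2H, 1O → 0 − 2 + 1 = -1
C2: 2C, 1O, 1I → 0 + 1 + 1 = +2
C3: 2C, 1H, 1I → 0 − 1 + 1 = 0
C4: 1C, 3O → 0 + 3 = +3
The most reduced carbon is C1 at -1.

C1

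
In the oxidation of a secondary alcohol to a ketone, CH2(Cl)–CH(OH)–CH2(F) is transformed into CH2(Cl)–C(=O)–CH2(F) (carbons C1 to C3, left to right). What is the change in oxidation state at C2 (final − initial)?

+2

Before: C2 has 2 bonds to C, 1 bond to H, 1 bond to O → oxidation state 0.
After: C2 has 2 bonds to C, 2 bonds to O → oxidation state +2.
Δ = +2 − (0) = +2, so this is an oxidation at C2.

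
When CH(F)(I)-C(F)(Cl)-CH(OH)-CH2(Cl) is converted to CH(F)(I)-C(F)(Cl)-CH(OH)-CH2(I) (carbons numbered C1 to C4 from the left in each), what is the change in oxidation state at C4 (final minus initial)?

0

Before: C4 has 1 bond to C, 2 bonds to H, 1 bond to Cl → oxidation state -1.
After: C4 has 1 bond to C, 2 bonds to H, 1 bond to I → oxidation state -1.
Δ = -1 − (-1) = 0, so no net redox change at C4.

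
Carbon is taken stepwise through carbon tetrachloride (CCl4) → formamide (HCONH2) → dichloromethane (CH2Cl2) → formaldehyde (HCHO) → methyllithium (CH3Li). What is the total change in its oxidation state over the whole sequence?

Carbon oxidation states along the series — carbon tetrachloride: +4, formamide: +2, dichloromethane: 0, formaldehyde: 0, methyllithium: -4.
Net change = -4 − (+4) = -8.

-8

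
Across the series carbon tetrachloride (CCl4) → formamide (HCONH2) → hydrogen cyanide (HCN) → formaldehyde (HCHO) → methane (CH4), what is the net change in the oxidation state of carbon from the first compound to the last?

Carbon oxidation states along the series — carbon tetrachloride: +4, formamide: +2, hydrogen cyanide: +2, formaldehyde: 0, methane: -4.
Net change = -4 − (+4) = -8.

-8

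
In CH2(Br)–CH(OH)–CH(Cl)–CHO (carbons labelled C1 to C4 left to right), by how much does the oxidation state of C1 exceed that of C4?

-2

C1: 1C, 2H, 1Br → 0 − 2 + 1 = -1
C4: 1C, 1H, 2O → 0 − 1 + 2 = +1
Difference: -1 − (+1) = -2.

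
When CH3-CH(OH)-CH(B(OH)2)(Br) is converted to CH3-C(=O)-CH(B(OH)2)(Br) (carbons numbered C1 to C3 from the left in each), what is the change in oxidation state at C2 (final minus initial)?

Before: C2 has 2 bonds to C, 1 bond to H, 1 bond to O → oxidation state 0.
After: C2 has 2 bonds to C, 2 bonds to O → oxidation state +2.
Δ = +2 − (0) = +2, so this is an oxidation at C2.

+2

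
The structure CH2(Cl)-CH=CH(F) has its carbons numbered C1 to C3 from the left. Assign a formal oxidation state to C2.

Assign +1 per bond to O/N/halogen, −1 per bond to H or an electropositive element, and 0 per bond to carbon.
C2 has one bond to C (0), a double bond to C (2×0 = 0), one bond to H (-1).
Oxidation state = 0 + 0 − 1 = -1.

-1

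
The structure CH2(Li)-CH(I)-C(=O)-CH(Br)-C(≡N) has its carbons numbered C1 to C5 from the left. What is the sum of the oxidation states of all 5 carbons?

Assign +1 per bond to O/N/halogen, −1 per bond to H or an electropositive element, and 0 per bond to carbon. Tallying each carbon:
C1: 1C, 2H, 1Li → 0 − 2 − 1 = -3
C2: 2C, 1H, 1I → 0 − 1 + 1 = 0
C3: 2C, 2O → 0 + 2 = +2
C4: 2C, 1H, 1Br → 0 − 1 + 1 = 0
C5: 1C, 3N → 0 + 3 = +3
Sum = -3 + 0 + 2 + 0 + 3 = +2.

+2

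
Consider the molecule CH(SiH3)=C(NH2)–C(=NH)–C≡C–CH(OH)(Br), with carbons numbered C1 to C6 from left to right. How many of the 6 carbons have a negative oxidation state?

Each bond to a more electronegative atom (O, N, halogen) counts +1, each bond to a less electronegative atom (H, metal, B, Si) counts −1, and each C–C bond counts 0. Tallying each carbon:
C1: 2C, 1H, 1Si → 0 − 1 − 1 = -2
C2: 3C, 1N → 0 + 1 = +1
C3: 2C, 2N → 0 + 2 = +2
C4: 4C → 0 = 0
C5: 4C → 0 = 0
C6: 1C, 1H, 1O, 1Br → 0 − 1 + 1 + 1 = +1
1 carbon (C1) meets the condition.

1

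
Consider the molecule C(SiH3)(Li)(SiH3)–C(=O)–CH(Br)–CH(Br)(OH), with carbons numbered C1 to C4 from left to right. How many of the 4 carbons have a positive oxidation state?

Bonds to more-electronegative neighbours contribute +1 each, bonds to H or metals contribute −1 each, and C–C bonds contribute 0. Tallying each carbon:
C1: 1C, 1Li, 2Si → 0 − 1 − 2 = -3
C2: 2C, 2O → 0 + 2 = +2
C3: 2C, 1H, 1Br → 0 − 1 + 1 = 0
C4: 1C, 1H, 1O, 1Br → 0 − 1 + 1 + 1 = +1
2 carbons (C2, C4) meet the condition.

2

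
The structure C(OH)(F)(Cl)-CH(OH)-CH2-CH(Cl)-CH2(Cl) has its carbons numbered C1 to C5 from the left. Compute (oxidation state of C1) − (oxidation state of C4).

+3

C1: 1C, 1O, 1F, 1Cl → 0 + 1 + 1 + 1 = +3
C4: 2C, 1H, 1Cl → 0 − 1 + 1 = 0
Difference: +3 − (0) = +3.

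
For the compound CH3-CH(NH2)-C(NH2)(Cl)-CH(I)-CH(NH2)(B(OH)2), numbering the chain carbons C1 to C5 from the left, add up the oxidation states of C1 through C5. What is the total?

-2

Tallying each carbon's bonds:
C1: 1C, 3H → 0 − 3 = -3
C2: 2C, 1H, 1N → 0 − 1 + 1 = 0
C3: 2C, 1N, 1Cl → 0 + 1 + 1 = +2
C4: 2C, 1H, 1I → 0 − 1 + 1 = 0
C5: 1C, 1H, 1N, 1B → 0 − 1 + 1 − 1 = -1
Sum = -3 + 0 + 2 + 0 − 1 = -2.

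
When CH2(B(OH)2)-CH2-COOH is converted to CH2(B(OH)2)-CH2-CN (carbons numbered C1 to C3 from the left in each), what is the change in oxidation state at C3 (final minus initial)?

0

Before: C3 has 1 bond to C, 3 bonds to O → oxidation state +3.
After: C3 has 1 bond to C, 3 bonds to N → oxidation state +3.
Δ = +3 − (+3) = 0, so no net redox change at C3.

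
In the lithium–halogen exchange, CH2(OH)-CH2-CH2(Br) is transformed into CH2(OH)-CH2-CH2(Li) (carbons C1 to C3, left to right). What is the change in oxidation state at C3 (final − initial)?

Before: C3 has 1 bond to C, 2 bonds to H, 1 bond to Br → oxidation state -1.
After: C3 has 1 bond to C, 2 bonds to H, 1 bond to Li → oxidation state -3.
Δ = -3 − (-1) = -2, so this is a reduction at C3.

-2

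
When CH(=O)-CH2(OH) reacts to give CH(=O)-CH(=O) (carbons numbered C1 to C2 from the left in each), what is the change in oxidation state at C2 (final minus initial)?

Before: C2 has 1 bond to C, 2 bonds to H, 1 bond to O → oxidation state -1.
After: C2 has 1 bond to C, 1 bond to H, 2 bonds to O → oxidation state +1.
Δ = +1 − (-1) = +2, so this is an oxidation at C2.

+2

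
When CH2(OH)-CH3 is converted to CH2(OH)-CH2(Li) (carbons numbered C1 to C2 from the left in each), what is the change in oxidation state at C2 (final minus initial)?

0

Before: C2 has 1 bond to C, 3 bonds to H → oxidation state -3.
After: C2 has 1 bond to C, 2 bonds to H, 1 bond to Li → oxidation state -3.
Δ = -3 − (-3) = 0, so no net redox change at C2.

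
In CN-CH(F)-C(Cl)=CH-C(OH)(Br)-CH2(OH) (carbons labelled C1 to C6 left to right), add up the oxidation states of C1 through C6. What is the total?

Each bond to a more electronegative atom (O, N, halogen) counts +1, each bond to a less electronegative atom (H, metal, B, Si) counts −1, and each C–C bond counts 0. Tallying each carbon:
C1: 1C, 3N → 0 + 3 = +3
C2: 2C, 1H, 1F → 0 − 1 + 1 = 0
C3: 3C, 1Cl → 0 + 1 = +1
C4: 3C, 1H → 0 − 1 = -1
C5: 2C, 1O, 1Br → 0 + 1 + 1 = +2
C6: 1C, 2H, 1O → 0 − 2 + 1 = -1
Sum = +3 + 0 + 1 − 1 + 2 − 1 = +4.

+4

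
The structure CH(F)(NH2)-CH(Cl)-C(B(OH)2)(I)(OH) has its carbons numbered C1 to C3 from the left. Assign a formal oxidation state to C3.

+1

Assign +1 per bond to O/N/halogen, −1 per bond to H or an electropositive element, and 0 per bond to carbon.
C3 has one bond to C (0), one bond to B (-1), one bond to I (+1), one bond to O (+1).
Oxidation state = 0 − 1 + 1 + 1 = +1.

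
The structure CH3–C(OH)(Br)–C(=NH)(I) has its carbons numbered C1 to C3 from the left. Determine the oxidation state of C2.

+2

C2 has one bond to C (0), one bond to C (0), one bond to O (+1), one bond to Br (+1).
Oxidation state = 0 + 0 + 1 + 1 = +2.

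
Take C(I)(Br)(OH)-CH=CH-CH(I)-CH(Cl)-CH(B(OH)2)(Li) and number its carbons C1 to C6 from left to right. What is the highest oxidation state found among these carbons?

+3

Count +1 for every bond to an atom more electronegative than carbon and −1 for every bond to one less electronegative; C–C bonds are 0. Tallying each carbon:
C1: 1C, 1O, 1Br, 1I → 0 + 1 + 1 + 1 = +3
C2: 3C, 1H → 0 − 1 = -1
C3: 3C, 1H → 0 − 1 = -1
C4: 2C, 1H, 1I → 0 − 1 + 1 = 0
C5: 2C, 1H, 1Cl → 0 − 1 + 1 = 0
C6: 1C, 1H, 1Li, 1B → 0 − 1 − 1 − 1 = -3
The highest value is +3.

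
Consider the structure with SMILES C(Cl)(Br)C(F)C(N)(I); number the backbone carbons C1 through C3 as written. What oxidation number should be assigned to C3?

+1

C3 has one bond to C (0), one bond to N (+1), one bond to H (-1), one bond to I (+1).
Oxidation state = 0 + 1 − 1 + 1 = +1.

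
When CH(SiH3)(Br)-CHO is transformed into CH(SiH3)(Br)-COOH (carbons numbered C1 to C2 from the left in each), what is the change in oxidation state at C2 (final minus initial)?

+2

Before: C2 has 1 bond to C, 1 bond to H, 2 bonds to O → oxidation state +1.
After: C2 has 1 bond to C, 3 bonds to O → oxidation state +3.
Δ = +3 − (+1) = +2, so this is an oxidation at C2.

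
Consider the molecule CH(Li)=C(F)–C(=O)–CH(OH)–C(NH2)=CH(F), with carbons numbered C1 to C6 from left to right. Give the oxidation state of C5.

C5 has one bond to C (0), a double bond to C (2×0 = 0), one bond to N (+1).
Oxidation state = 0 + 0 + 1 = +1.

+1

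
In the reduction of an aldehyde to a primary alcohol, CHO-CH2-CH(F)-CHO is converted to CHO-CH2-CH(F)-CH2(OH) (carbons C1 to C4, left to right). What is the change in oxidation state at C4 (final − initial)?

Before: C4 has 1 bond to C, 1 bond to H, 2 bonds to O → oxidation state +1.
After: C4 has 1 bond to C, 2 bonds to H, 1 bond to O → oxidation state -1.
Δ = -1 − (+1) = -2, so this is a reduction at C4.

-2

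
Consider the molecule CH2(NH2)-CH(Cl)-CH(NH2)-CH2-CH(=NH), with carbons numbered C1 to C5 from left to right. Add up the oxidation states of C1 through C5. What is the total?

Tallying each carbon's bonds:
C1: 1C, 2H, 1N → 0 − 2 + 1 = -1
C2: 2C, 1H, 1Cl → 0 − 1 + 1 = 0
C3: 2C, 1H, 1N → 0 − 1 + 1 = 0
C4: 2C, 2H → 0 − 2 = -2
C5: 1C, 1H, 2N → 0 − 1 + 2 = +1
Sum = -1 + 0 + 0 − 2 + 1 = -2.

-2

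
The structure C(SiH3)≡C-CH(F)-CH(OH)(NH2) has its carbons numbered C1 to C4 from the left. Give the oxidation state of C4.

Count +1 for every bond to an atom more electronegative than carbon and −1 for every bond to one less electronegative; C–C bonds are 0.
C4 has one bond to C (0), one bond to O (+1), one bond to H (-1), one bond to N (+1).
Oxidation state = 0 + 1 − 1 + 1 = +1.

+1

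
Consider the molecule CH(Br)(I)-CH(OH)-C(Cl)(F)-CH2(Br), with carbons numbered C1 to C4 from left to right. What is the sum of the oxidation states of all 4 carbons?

+2

Assign +1 per bond to O/N/halogen, −1 per bond to H or an electropositive element, and 0 per bond to carbon. Tallying each carbon:
C1: 1C, 1H, 1Br, 1I → 0 − 1 + 1 + 1 = +1
C2: 2C, 1H, 1O → 0 − 1 + 1 = 0
C3: 2C, 1F, 1Cl → 0 + 1 + 1 = +2
C4: 1C, 2H, 1Br → 0 − 2 + 1 = -1
Sum = +1 + 0 + 2 − 1 = +2.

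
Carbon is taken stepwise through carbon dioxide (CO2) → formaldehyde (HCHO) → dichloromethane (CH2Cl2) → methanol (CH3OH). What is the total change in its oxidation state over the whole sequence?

Carbon oxidation states along the series — carbon dioxide: +4, formaldehyde: 0, dichloromethane: 0, methanol: -2.
Net change = -2 − (+4) = -6.

-6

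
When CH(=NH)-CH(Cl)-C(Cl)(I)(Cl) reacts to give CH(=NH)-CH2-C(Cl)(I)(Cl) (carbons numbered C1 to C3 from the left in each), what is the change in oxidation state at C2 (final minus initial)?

Before: C2 has 2 bonds to C, 1 bond to H, 1 bond to Cl → oxidation state 0.
After: C2 has 2 bonds to C, 2 bonds to H → oxidation state -2.
Δ = -2 − (0) = -2, so this is a reduction at C2.

-2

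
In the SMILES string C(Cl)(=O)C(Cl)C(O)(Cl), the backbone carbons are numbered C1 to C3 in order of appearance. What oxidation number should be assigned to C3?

Count +1 for every bond to an atom more electronegative than carbon and −1 for every bond to one less electronegative; C–C bonds are 0.
C3 has one bond to C (0), one bond to H (-1), one bond to O (+1), one bond to Cl (+1).
Oxidation state = 0 − 1 + 1 + 1 = +1.

+1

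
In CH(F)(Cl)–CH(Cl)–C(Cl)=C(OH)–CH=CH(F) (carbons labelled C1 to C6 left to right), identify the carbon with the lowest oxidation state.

Tallying each carbon's bonds:
C1: 1C, 1H, 1F, 1Cl → 0 − 1 + 1 + 1 = +1
C2: 2C, 1H, 1Cl → 0 − 1 + 1 = 0
C3: 3C, 1Cl → 0 + 1 = +1
C4: 3C, 1O → 0 + 1 = +1
C5: 3C, 1H → 0 − 1 = -1
C6: 2C, 1H, 1F → 0 − 1 + 1 = 0
The most reduced carbon is C5 at -1.

C5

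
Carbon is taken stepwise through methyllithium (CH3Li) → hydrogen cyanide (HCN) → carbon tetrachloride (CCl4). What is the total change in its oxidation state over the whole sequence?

Carbon oxidation states along the series — methyllithium: -4, hydrogen cyanide: +2, carbon tetrachloride: +4.
Net change = +4 − (-4) = +8.

+8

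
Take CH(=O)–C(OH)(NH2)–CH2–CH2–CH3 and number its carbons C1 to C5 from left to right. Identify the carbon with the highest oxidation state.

Tallying each carbon's bonds:
C1: 1C, 1H, 2O → 0 − 1 + 2 = +1
C2: 2C, 1O, 1N → 0 + 1 + 1 = +2
C3: 2C, 2H → 0 − 2 = -2
C4: 2C, 2H → 0 − 2 = -2
C5: 1C, 3H → 0 − 3 = -3
The most oxidised carbon is C2 at +2.

C2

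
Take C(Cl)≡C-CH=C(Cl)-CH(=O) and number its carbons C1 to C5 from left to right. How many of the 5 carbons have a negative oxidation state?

Tallying each carbon's bonds:
C1: 3C, 1Cl → 0 + 1 = +1
C2: 4C → 0 = 0
C3: 3C, 1H → 0 − 1 = -1
C4: 3C, 1Cl → 0 + 1 = +1
C5: 1C, 1H, 2O → 0 − 1 + 2 = +1
1 carbon (C3) meets the condition.

1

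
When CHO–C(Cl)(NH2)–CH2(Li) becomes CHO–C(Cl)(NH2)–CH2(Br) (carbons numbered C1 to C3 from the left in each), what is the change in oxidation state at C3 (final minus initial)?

+2

Before: C3 has 1 bond to C, 2 bonds to H, 1 bond to Li → oxidation state -3.
After: C3 has 1 bond to C, 2 bonds to H, 1 bond to Br → oxidation state -1.
Δ = -1 − (-3) = +2, so this is an oxidation at C3.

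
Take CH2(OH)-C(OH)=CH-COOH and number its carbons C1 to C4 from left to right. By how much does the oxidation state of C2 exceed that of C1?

+2

C2: 3C, 1O → 0 + 1 = +1
C1: 1C, 2H, 1O → 0 − 2 + 1 = -1
Difference: +1 − (-1) = +2.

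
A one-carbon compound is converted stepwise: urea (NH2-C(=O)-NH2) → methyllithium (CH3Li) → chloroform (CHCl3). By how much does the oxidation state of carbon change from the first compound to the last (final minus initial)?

Carbon oxidation states along the series — urea: +4, methyllithium: -4, chloroform: +2.
Net change = +2 − (+4) = -2.

-2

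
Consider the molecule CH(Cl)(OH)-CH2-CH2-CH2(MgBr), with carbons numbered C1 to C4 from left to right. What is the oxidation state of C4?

Each bond to a more electronegative atom (O, N, halogen) counts +1, each bond to a less electronegative atom (H, metal, B, Si) counts −1, and each C–C bond counts 0.
C4 has one bond to C (0), one bond to Mg (-1), one bond to H (-1), one bond to H (-1).
Oxidation state = 0 − 1 − 1 − 1 = -3.

-3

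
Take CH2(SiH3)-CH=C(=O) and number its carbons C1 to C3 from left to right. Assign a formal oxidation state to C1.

-3

C1 has one bond to C (0), one bond to H (-1), one bond to H (-1), one bond to Si (-1).
Oxidation state = 0 − 1 − 1 − 1 = -3.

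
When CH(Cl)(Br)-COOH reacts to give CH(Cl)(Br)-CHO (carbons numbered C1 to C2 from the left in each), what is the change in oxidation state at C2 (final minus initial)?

-2

Before: C2 has 1 bond to C, 3 bonds to O → oxidation state +3.
After: C2 has 1 bond to C, 1 bond to H, 2 bonds to O → oxidation state +1.
Δ = +1 − (+3) = -2, so this is a reduction at C2.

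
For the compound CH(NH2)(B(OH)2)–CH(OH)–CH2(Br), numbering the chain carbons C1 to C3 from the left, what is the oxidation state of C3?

-1

Count +1 for every bond to an atom more electronegative than carbon and −1 for every bond to one less electronegative; C–C bonds are 0.
C3 has one bond to C (0), one bond to H (-1), one bond to H (-1), one bond to Br (+1).
Oxidation state = 0 − 1 − 1 + 1 = -1.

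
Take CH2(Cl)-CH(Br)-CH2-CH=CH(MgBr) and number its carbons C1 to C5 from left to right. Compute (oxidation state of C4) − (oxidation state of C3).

+1

C4: 3C, 1H → 0 − 1 = -1
C3: 2C, 2H → 0 − 2 = -2
Difference: -1 − (-2) = +1.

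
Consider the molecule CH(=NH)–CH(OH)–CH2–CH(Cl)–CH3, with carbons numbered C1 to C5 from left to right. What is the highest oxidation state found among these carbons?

+1

Tallying each carbon's bonds:
C1: 1C, 1H, 2N → 0 − 1 + 2 = +1
C2: 2C, 1H, 1O → 0 − 1 + 1 = 0
C3: 2C, 2H → 0 − 2 = -2
C4: 2C, 1H, 1Cl → 0 − 1 + 1 = 0
C5: 1C, 3H → 0 − 3 = -3
The highest value is +1.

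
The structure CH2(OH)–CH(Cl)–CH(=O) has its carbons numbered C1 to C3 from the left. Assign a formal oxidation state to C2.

0

C2 has one bond to C (0), one bond to C (0), one bond to H (-1), one bond to Cl (+1).
Oxidation state = 0 + 0 − 1 + 1 = 0.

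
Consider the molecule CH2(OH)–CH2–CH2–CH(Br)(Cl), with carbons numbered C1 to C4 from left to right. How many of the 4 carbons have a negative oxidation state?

3

Assign +1 per bond to O/N/halogen, −1 per bond to H or an electropositive element, and 0 per bond to carbon. Tallying each carbon:
C1: 1C, 2H, 1O → 0 − 2 + 1 = -1
C2: 2C, 2H → 0 − 2 = -2
C3: 2C, 2H → 0 − 2 = -2
C4: 1C, 1H, 1Cl, 1Br → 0 − 1 + 1 + 1 = +1
3 carbons (C1, C2, C3) meet the condition.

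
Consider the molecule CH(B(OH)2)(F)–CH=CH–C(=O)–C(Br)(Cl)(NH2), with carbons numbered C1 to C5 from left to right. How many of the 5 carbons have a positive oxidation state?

Each bond to a more electronegative atom (O, N, halogen) counts +1, each bond to a less electronegative atom (H, metal, B, Si) counts −1, and each C–C bond counts 0. Tallying each carbon:
C1: 1C, 1H, 1F, 1B → 0 − 1 + 1 − 1 = -1
C2: 3C, 1H → 0 − 1 = -1
C3: 3C, 1H → 0 − 1 = -1
C4: 2C, 2O → 0 + 2 = +2
C5: 1C, 1N, 1Cl, 1Br → 0 + 1 + 1 + 1 = +3
2 carbons (C4, C5) meet the condition.

2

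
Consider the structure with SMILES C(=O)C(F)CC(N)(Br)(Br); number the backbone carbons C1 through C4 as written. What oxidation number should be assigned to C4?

+3

Bonds to more-electronegative neighbours contribute +1 each, bonds to H or metals contribute −1 each, and C–C bonds contribute 0.
C4 has one bond to C (0), one bond to N (+1), one bond to Br (+1), one bond to Br (+1).
Oxidation state = 0 + 1 + 1 + 1 = +3.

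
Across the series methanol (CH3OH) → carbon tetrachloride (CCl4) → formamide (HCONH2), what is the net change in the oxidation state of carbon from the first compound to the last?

Carbon oxidation states along the series — methanol: -2, carbon tetrachloride: +4, formamide: +2.
Net change = +2 − (-2) = +4.

+4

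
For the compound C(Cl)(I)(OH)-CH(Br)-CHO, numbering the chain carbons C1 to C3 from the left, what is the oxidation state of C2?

Each bond to a more electronegative atom (O, N, halogen) counts +1, each bond to a less electronegative atom (H, metal, B, Si) counts −1, and each C–C bond counts 0.
C2 has one bond to C (0), one bond to C (0), one bond to Br (+1), one bond to H (-1).
Oxidation state = 0 + 0 + 1 − 1 = 0.

0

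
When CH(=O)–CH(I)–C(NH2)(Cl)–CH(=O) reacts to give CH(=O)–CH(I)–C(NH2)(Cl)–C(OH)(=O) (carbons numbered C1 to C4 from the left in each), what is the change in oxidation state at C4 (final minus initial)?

Before: C4 has 1 bond to C, 1 bond to H, 2 bonds to O → oxidation state +1.
After: C4 has 1 bond to C, 3 bonds to O → oxidation state +3.
Δ = +3 − (+1) = +2, so this is an oxidation at C4.

+2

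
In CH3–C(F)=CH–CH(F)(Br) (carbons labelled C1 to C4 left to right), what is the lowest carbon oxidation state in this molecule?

-3

Each bond to a more electronegative atom (O, N, halogen) counts +1, each bond to a less electronegative atom (H, metal, B, Si) counts −1, and each C–C bond counts 0. Tallying each carbon:
C1: 1C, 3H → 0 − 3 = -3
C2: 3C, 1F → 0 + 1 = +1
C3: 3C, 1H → 0 − 1 = -1
C4: 1C, 1H, 1F, 1Br → 0 − 1 + 1 + 1 = +1
The lowest value is -3.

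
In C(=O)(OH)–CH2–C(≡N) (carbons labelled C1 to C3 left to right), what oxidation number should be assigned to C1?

+3

Bonds to more-electronegative neighbours contribute +1 each, bonds to H or metals contribute −1 each, and C–C bonds contribute 0.
C1 has one bond to C (0), a double bond to O (2×+1 = +2), one bond to O (+1).
Oxidation state = 0 + 2 + 1 = +3.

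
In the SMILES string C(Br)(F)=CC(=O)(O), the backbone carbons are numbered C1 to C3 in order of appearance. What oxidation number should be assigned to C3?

Count +1 for every bond to an atom more electronegative than carbon and −1 for every bond to one less electronegative; C–C bonds are 0.
C3 has one bond to C (0), a double bond to O (2×+1 = +2), one bond to O (+1).
Oxidation state = 0 + 2 + 1 = +3.

+3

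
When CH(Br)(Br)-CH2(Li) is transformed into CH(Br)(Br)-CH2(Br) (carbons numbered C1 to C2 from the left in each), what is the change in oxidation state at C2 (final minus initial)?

Before: C2 has 1 bond to C, 2 bonds to H, 1 bond to Li → oxidation state -3.
After: C2 has 1 bond to C, 2 bonds to H, 1 bond to Br → oxidation state -1.
Δ = -1 − (-3) = +2, so this is an oxidation at C2.

+2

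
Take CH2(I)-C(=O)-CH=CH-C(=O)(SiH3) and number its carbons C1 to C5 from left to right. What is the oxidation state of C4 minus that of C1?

C4: 3C, 1H → 0 − 1 = -1
C1: 1C, 2H, 1I → 0 − 2 + 1 = -1
Difference: -1 − (-1) = 0.

0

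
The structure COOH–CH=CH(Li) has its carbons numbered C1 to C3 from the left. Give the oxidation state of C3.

-2

Assign +1 per bond to O/N/halogen, −1 per bond to H or an electropositive element, and 0 per bond to carbon.
C3 has a double bond to C (2×0 = 0), one bond to Li (-1), one bond to H (-1).
Oxidation state = 0 − 1 − 1 = -2.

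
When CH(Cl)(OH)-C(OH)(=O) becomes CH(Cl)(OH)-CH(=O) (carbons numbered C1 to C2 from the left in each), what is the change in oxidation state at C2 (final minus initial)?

Before: C2 has 1 bond to C, 3 bonds to O → oxidation state +3.
After: C2 has 1 bond to C, 1 bond to H, 2 bonds to O → oxidation state +1.
Δ = +1 − (+3) = -2, so this is a reduction at C2.

-2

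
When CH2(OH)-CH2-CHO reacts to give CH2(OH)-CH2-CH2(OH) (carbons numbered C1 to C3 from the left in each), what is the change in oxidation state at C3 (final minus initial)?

-2

Before: C3 has 1 bond to C, 1 bond to H, 2 bonds to O → oxidation state +1.
After: C3 has 1 bond to C, 2 bonds to H, 1 bond to O → oxidation state -1.
Δ = -1 − (+1) = -2, so this is a reduction at C3.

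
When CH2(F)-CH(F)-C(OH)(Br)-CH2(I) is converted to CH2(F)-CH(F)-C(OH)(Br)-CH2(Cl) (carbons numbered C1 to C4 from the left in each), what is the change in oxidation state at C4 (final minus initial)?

0

Before: C4 has 1 bond to C, 2 bonds to H, 1 bond to I → oxidation state -1.
After: C4 has 1 bond to C, 2 bonds to H, 1 bond to Cl → oxidation state -1.
Δ = -1 − (-1) = 0, so no net redox change at C4.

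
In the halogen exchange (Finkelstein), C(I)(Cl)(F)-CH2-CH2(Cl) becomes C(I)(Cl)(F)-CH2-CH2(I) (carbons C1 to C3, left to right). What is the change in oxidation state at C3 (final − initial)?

0

Before: C3 has 1 bond to C, 2 bonds to H, 1 bond to Cl → oxidation state -1.
After: C3 has 1 bond to C, 2 bonds to H, 1 bond to I → oxidation state -1.
Δ = -1 − (-1) = 0, so no net redox change at C3.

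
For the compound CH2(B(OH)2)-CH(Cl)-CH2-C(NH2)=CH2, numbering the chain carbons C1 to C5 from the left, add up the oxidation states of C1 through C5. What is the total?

-6

Tallying each carbon's bonds:
C1: 1C, 2H, 1B → 0 − 2 − 1 = -3
C2: 2C, 1H, 1Cl → 0 − 1 + 1 = 0
C3: 2C, 2H → 0 − 2 = -2
C4: 3C, 1N → 0 + 1 = +1
C5: 2C, 2H → 0 − 2 = -2
Sum = -3 + 0 − 2 + 1 − 2 = -6.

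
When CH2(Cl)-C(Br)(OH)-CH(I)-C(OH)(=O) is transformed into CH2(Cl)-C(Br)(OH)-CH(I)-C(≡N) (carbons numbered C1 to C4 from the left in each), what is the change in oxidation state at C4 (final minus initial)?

0

Before: C4 has 1 bond to C, 3 bonds to O → oxidation state +3.
After: C4 has 1 bond to C, 3 bonds to N → oxidation state +3.
Δ = +3 − (+3) = 0, so no net redox change at C4.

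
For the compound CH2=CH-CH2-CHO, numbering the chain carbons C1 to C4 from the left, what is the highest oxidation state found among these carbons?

+1

Each bond to a more electronegative atom (O, N, halogen) counts +1, each bond to a less electronegative atom (H, metal, B, Si) counts −1, and each C–C bond counts 0. Tallying each carbon:
C1: 2C, 2H → 0 − 2 = -2
C2: 3C, 1H → 0 − 1 = -1
C3: 2C, 2H → 0 − 2 = -2
C4: 1C, 1H, 2O → 0 − 1 + 2 = +1
The highest value is +1.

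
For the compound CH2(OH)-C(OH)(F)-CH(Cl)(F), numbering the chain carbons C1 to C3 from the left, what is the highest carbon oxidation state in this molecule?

+2

Count +1 for every bond to an atom more electronegative than carbon and −1 for every bond to one less electronegative; C–C bonds are 0. Tallying each carbon:
C1: 1C, 2H, 1O → 0 − 2 + 1 = -1
C2: 2C, 1O, 1F → 0 + 1 + 1 = +2
C3: 1C, 1H, 1F, 1Cl → 0 − 1 + 1 + 1 = +1
The highest value is +2.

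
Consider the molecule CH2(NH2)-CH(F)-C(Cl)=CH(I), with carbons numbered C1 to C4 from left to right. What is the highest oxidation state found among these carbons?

Tallying each carbon's bonds:
C1: 1C, 2H, 1N → 0 − 2 + 1 = -1
C2: 2C, 1H, 1F → 0 − 1 + 1 = 0
C3: 3C, 1Cl → 0 + 1 = +1
C4: 2C, 1H, 1I → 0 − 1 + 1 = 0
The highest value is +1.

+1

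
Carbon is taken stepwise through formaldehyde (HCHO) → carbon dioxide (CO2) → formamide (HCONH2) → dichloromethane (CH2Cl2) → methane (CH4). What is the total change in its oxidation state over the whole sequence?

-4

Carbon oxidation states along the series — formaldehyde: 0, carbon dioxide: +4, formamide: +2, dichloromethane: 0, methane: -4.
Net change = -4 − (0) = -4.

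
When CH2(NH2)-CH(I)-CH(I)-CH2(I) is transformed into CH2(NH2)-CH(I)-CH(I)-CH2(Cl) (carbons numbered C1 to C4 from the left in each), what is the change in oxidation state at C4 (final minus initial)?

0

Before: C4 has 1 bond to C, 2 bonds to H, 1 bond to I → oxidation state -1.
After: C4 has 1 bond to C, 2 bonds to H, 1 bond to Cl → oxidation state -1.
Δ = -1 − (-1) = 0, so no net redox change at C4.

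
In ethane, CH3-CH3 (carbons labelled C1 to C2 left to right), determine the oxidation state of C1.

Count +1 for every bond to an atom more electronegative than carbon and −1 for every bond to one less electronegative; C–C bonds are 0.
C1 has one bond to H (-1), one bond to H (-1), one bond to H (-1), one bond to C (0).
Oxidation state = -1 − 1 − 1 + 0 = -3.

-3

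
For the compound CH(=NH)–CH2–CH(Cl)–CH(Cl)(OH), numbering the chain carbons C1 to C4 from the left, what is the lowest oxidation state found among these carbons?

Count +1 for every bond to an atom more electronegative than carbon and −1 for every bond to one less electronegative; C–C bonds are 0. Tallying each carbon:
C1: 1C, 1H, 2N → 0 − 1 + 2 = +1
C2: 2C, 2H → 0 − 2 = -2
C3: 2C, 1H, 1Cl → 0 − 1 + 1 = 0
C4: 1C, 1H, 1O, 1Cl → 0 − 1 + 1 + 1 = +1
The lowest value is -2.

-2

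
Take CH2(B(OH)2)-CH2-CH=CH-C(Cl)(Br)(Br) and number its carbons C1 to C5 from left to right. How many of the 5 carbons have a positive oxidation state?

1

Tallying each carbon's bonds:
C1: 1C, 2H, 1B → 0 − 2 − 1 = -3
C2: 2C, 2H → 0 − 2 = -2
C3: 3C, 1H → 0 − 1 = -1
C4: 3C, 1H → 0 − 1 = -1
C5: 1C, 1Cl, 2Br → 0 + 1 + 2 = +3
1 carbon (C5) meets the condition.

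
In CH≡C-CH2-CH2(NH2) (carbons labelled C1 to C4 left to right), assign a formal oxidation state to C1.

-1

C1 has a triple bond to C (3×0 = 0), one bond to H (-1).
Oxidation state = 0 − 1 = -1.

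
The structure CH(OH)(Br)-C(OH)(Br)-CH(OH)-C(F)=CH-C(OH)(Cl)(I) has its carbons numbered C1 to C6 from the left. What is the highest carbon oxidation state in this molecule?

Tallying each carbon's bonds:
C1: 1C, 1H, 1O, 1Br → 0 − 1 + 1 + 1 = +1
C2: 2C, 1O, 1Br → 0 + 1 + 1 = +2
C3: 2C, 1H, 1O → 0 − 1 + 1 = 0
C4: 3C, 1F → 0 + 1 = +1
C5: 3C, 1H → 0 − 1 = -1
C6: 1C, 1O, 1Cl, 1I → 0 + 1 + 1 + 1 = +3
The highest value is +3.

+3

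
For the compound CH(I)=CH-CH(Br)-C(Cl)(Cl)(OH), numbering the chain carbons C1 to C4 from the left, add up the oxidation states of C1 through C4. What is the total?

Bonds to more-electronegative neighbours contribute +1 each, bonds to H or metals contribute −1 each, and C–C bonds contribute 0. Tallying each carbon:
C1: 2C, 1H, 1I → 0 − 1 + 1 = 0
C2: 3C, 1H → 0 − 1 = -1
C3: 2C, 1H, 1Br → 0 − 1 + 1 = 0
C4: 1C, 1O, 2Cl → 0 + 1 + 2 = +3
Sum = 0 − 1 + 0 + 3 = +2.

+2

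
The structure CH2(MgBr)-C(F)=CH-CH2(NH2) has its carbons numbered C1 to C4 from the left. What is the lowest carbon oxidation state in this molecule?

-3

Assign +1 per bond to O/N/halogen, −1 per bond to H or an electropositive element, and 0 per bond to carbon. Tallying each carbon:
C1: 1C, 2H, 1Mg → 0 − 2 − 1 = -3
C2: 3C, 1F → 0 + 1 = +1
C3: 3C, 1H → 0 − 1 = -1
C4: 1C, 2H, 1N → 0 − 2 + 1 = -1
The lowest value is -3.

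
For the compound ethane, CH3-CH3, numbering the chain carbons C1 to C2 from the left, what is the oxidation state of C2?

-3

Count +1 for every bond to an atom more electronegative than carbon and −1 for every bond to one less electronegative; C–C bonds are 0.
C2 has one bond to H (-1), one bond to H (-1), one bond to H (-1), one bond to C (0).
Oxidation state = -1 − 1 − 1 + 0 = -3.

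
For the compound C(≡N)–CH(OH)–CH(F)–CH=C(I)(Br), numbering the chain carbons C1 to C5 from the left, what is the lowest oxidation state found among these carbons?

Each bond to a more electronegative atom (O, N, halogen) counts +1, each bond to a less electronegative atom (H, metal, B, Si) counts −1, and each C–C bond counts 0. Tallying each carbon:
C1: 1C, 3N → 0 + 3 = +3
C2: 2C, 1H, 1O → 0 − 1 + 1 = 0
C3: 2C, 1H, 1F → 0 − 1 + 1 = 0
C4: 3C, 1H → 0 − 1 = -1
C5: 2C, 1Br, 1I → 0 + 1 + 1 = +2
The lowest value is -1.

-1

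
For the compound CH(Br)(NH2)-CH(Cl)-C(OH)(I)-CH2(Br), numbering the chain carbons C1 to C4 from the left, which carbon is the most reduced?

Assign +1 per bond to O/N/halogen, −1 per bond to H or an electropositive element, and 0 per bond to carbon. Tallying each carbon:
C1: 1C, 1H, 1N, 1Br → 0 − 1 + 1 + 1 = +1
C2: 2C, 1H, 1Cl → 0 − 1 + 1 = 0
C3: 2C, 1O, 1I → 0 + 1 + 1 = +2
C4: 1C, 2H, 1Br → 0 − 2 + 1 = -1
The most reduced carbon is C4 at -1.

C4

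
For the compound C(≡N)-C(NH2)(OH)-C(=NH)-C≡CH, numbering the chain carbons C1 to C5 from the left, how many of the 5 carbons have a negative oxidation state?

Bonds to more-electronegative neighbours contribute +1 each, bonds to H or metals contribute −1 each, and C–C bonds contribute 0. Tallying each carbon:
C1: 1C, 3N → 0 + 3 = +3
C2: 2C, 1O, 1N → 0 + 1 + 1 = +2
C3: 2C, 2N → 0 + 2 = +2
C4: 4C → 0 = 0
C5: 3C, 1H → 0 − 1 = -1
1 carbon (C5) meets the condition.

1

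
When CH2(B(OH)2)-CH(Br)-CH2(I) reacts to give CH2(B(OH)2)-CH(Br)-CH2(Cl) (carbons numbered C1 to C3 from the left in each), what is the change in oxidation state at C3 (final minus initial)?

Before: C3 has 1 bond to C, 2 bonds to H, 1 bond to I → oxidation state -1.
After: C3 has 1 bond to C, 2 bonds to H, 1 bond to Cl → oxidation state -1.
Δ = -1 − (-1) = 0, so no net redox change at C3.

0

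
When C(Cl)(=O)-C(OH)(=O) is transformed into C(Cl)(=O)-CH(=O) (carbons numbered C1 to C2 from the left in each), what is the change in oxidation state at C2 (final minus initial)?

Before: C2 has 1 bond to C, 3 bonds to O → oxidation state +3.
After: C2 has 1 bond to C, 1 bond to H, 2 bonds to O → oxidation state +1.
Δ = +1 − (+3) = -2, so this is a reduction at C2.

-2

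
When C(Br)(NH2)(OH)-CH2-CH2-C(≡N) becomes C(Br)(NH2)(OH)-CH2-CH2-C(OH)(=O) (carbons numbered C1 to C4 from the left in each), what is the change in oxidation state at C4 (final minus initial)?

0

Before: C4 has 1 bond to C, 3 bonds to N → oxidation state +3.
After: C4 has 1 bond to C, 3 bonds to O → oxidation state +3.
Δ = +3 − (+3) = 0, so no net redox change at C4.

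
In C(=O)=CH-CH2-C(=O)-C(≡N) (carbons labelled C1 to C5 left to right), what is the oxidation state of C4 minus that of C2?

+3

C4: 2C, 2O → 0 + 2 = +2
C2: 3C, 1H → 0 − 1 = -1
Difference: +2 − (-1) = +3.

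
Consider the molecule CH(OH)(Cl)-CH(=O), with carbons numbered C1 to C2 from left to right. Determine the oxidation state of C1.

+1

C1 has one bond to C (0), one bond to H (-1), one bond to O (+1), one bond to Cl (+1).
Oxidation state = 0 − 1 + 1 + 1 = +1.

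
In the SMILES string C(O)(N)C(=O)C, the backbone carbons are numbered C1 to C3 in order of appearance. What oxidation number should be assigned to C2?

+2

C2 has one bond to C (0), one bond to C (0), a double bond to O (2×+1 = +2).
Oxidation state = 0 + 0 + 2 = +2.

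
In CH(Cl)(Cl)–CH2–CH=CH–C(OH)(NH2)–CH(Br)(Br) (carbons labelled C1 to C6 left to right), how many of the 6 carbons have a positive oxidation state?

Bonds to more-electronegative neighbours contribute +1 each, bonds to H or metals contribute −1 each, and C–C bonds contribute 0. Tallying each carbon:
C1: 1C, 1H, 2Cl → 0 − 1 + 2 = +1
C2: 2C, 2H → 0 − 2 = -2
C3: 3C, 1H → 0 − 1 = -1
C4: 3C, 1H → 0 − 1 = -1
C5: 2C, 1O, 1N → 0 + 1 + 1 = +2
C6: 1C, 1H, 2Br → 0 − 1 + 2 = +1
3 carbons (C1, C5, C6) meet the condition.

3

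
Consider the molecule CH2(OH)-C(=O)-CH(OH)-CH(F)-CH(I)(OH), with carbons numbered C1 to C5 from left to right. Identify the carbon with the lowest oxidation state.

C1

Bonds to more-electronegative neighbours contribute +1 each, bonds to H or metals contribute −1 each, and C–C bonds contribute 0. Tallying each carbon:
C1: 1C, 2H, 1O → 0 − 2 + 1 = -1
C2: 2C, 2O → 0 + 2 = +2
C3: 2C, 1H, 1O → 0 − 1 + 1 = 0
C4: 2C, 1H, 1F → 0 − 1 + 1 = 0
C5: 1C, 1H, 1O, 1I → 0 − 1 + 1 + 1 = +1
The most reduced carbon is C1 at -1.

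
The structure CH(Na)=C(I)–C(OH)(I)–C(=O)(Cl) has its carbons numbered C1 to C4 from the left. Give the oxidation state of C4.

+3

Count +1 for every bond to an atom more electronegative than carbon and −1 for every bond to one less electronegative; C–C bonds are 0.
C4 has one bond to C (0), a double bond to O (2×+1 = +2), one bond to Cl (+1).
Oxidation state = 0 + 2 + 1 = +3.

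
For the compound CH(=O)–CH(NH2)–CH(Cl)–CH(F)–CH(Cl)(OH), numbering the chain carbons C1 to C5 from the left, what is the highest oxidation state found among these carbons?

Tallying each carbon's bonds:
C1: 1C, 1H, 2O → 0 − 1 + 2 = +1
C2: 2C, 1H, 1N → 0 − 1 + 1 = 0
C3: 2C, 1H, 1Cl → 0 − 1 + 1 = 0
C4: 2C, 1H, 1F → 0 − 1 + 1 = 0
C5: 1C, 1H, 1O, 1Cl → 0 − 1 + 1 + 1 = +1
The highest value is +1.

+1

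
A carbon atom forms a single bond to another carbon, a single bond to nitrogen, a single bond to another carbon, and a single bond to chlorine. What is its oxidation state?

Assign +1 per bond to O/N/halogen, −1 per bond to H or an electropositive element, and 0 per bond to carbon.
The carbon has one bond to C (0), one bond to C (0), one bond to N (+1), one bond to Cl (+1).
Oxidation state = 0 + 0 + 1 + 1 = +2.

+2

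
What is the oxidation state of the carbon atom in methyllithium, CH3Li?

Assign +1 per bond to O/N/halogen, −1 per bond to H or an electropositive element, and 0 per bond to carbon.
The carbon has one bond to H (-1), one bond to H (-1), one bond to H (-1), one bond to Li (-1).
Oxidation state = -1 − 1 − 1 − 1 = -4.

-4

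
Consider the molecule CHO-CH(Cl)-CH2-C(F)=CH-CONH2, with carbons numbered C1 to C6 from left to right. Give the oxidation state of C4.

+1

C4 has one bond to C (0), a double bond to C (2×0 = 0), one bond to F (+1).
Oxidation state = 0 + 0 + 1 = +1.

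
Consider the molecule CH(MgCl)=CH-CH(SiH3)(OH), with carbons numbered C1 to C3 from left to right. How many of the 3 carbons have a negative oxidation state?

3

Each bond to a more electronegative atom (O, N, halogen) counts +1, each bond to a less electronegative atom (H, metal, B, Si) counts −1, and each C–C bond counts 0. Tallying each carbon:
C1: 2C, 1H, 1Mg → 0 − 1 − 1 = -2
C2: 3C, 1H → 0 − 1 = -1
C3: 1C, 1H, 1O, 1Si → 0 − 1 + 1 − 1 = -1
3 carbons (C1, C2, C3) meet the condition.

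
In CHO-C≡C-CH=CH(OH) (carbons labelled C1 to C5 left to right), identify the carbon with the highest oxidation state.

Each bond to a more electronegative atom (O, N, halogen) counts +1, each bond to a less electronegative atom (H, metal, B, Si) counts −1, and each C–C bond counts 0. Tallying each carbon:
C1: 1C, 1H, 2O → 0 − 1 + 2 = +1
C2: 4C → 0 = 0
C3: 4C → 0 = 0
C4: 3C, 1H → 0 − 1 = -1
C5: 2C, 1H, 1O → 0 − 1 + 1 = 0
The most oxidised carbon is C1 at +1.

C1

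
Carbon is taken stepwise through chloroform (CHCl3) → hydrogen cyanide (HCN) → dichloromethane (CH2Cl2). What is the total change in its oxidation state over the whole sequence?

-2

Carbon oxidation states along the series — chloroform: +2, hydrogen cyanide: +2, dichloromethane: 0.
Net change = 0 − (+2) = -2.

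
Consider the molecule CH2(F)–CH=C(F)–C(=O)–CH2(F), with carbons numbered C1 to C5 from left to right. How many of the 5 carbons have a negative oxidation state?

Tallying each carbon's bonds:
C1: 1C, 2H, 1F → 0 − 2 + 1 = -1
C2: 3C, 1H → 0 − 1 = -1
C3: 3C, 1F → 0 + 1 = +1
C4: 2C, 2O → 0 + 2 = +2
C5: 1C, 2H, 1F → 0 − 2 + 1 = -1
3 carbons (C1, C2, C5) meet the condition.

3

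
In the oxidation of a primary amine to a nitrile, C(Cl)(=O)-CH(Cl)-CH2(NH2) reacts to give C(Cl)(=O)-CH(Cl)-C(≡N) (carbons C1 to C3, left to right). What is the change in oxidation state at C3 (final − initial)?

Before: C3 has 1 bond to C, 2 bonds to H, 1 bond to N → oxidation state -1.
After: C3 has 1 bond to C, 3 bonds to N → oxidation state +3.
Δ = +3 − (-1) = +4, so this is an oxidation at C3.

+4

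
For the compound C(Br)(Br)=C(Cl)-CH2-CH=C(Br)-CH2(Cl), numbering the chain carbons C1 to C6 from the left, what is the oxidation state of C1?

C1 has a double bond to C (2×0 = 0), one bond to Br (+1), one bond to Br (+1).
Oxidation state = 0 + 1 + 1 = +2.

+2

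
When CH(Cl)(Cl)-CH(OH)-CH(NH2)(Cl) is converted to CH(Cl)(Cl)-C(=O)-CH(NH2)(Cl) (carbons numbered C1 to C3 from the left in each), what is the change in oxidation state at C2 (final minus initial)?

+2

Before: C2 has 2 bonds to C, 1 bond to H, 1 bond to O → oxidation state 0.
After: C2 has 2 bonds to C, 2 bonds to O → oxidation state +2.
Δ = +2 − (0) = +2, so this is an oxidation at C2.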